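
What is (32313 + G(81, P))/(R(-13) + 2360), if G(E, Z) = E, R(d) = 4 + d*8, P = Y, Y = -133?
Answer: 16197/1130 ≈ 14.334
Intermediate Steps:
P = -133
R(d) = 4 + 8*d
(32313 + G(81, P))/(R(-13) + 2360) = (32313 + 81)/((4 + 8*(-13)) + 2360) = 32394/((4 - 104) + 2360) = 32394/(-100 + 2360) = 32394/2260 = 32394*(1/2260) = 16197/1130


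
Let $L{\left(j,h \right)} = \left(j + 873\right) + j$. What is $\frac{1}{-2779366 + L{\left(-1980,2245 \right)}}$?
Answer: $- \frac{1}{2782453} \approx -3.594 \cdot 10^{-7}$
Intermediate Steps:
$L{\left(j,h \right)} = 873 + 2 j$ ($L{\left(j,h \right)} = \left(873 + j\right) + j = 873 + 2 j$)
$\frac{1}{-2779366 + L{\left(-1980,2245 \right)}} = \frac{1}{-2779366 + \left(873 + 2 \left(-1980\right)\right)} = \frac{1}{-2779366 + \left(873 - 3960\right)} = \frac{1}{-2779366 - 3087} = \frac{1}{-2782453} = - \frac{1}{2782453}$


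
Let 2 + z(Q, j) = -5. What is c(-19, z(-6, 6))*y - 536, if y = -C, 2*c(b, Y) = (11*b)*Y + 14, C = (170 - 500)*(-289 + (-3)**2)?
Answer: -68237936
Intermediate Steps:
z(Q, j) = -7 (z(Q, j) = -2 - 5 = -7)
C = 92400 (C = -330*(-289 + 9) = -330*(-280) = 92400)
c(b, Y) = 7 + 11*Y*b/2 (c(b, Y) = ((11*b)*Y + 14)/2 = (11*Y*b + 14)/2 = (14 + 11*Y*b)/2 = 7 + 11*Y*b/2)
y = -92400 (y = -1*92400 = -92400)
c(-19, z(-6, 6))*y - 536 = (7 + (11/2)*(-7)*(-19))*(-92400) - 536 = (7 + 1463/2)*(-92400) - 536 = (1477/2)*(-92400) - 536 = -68237400 - 536 = -68237936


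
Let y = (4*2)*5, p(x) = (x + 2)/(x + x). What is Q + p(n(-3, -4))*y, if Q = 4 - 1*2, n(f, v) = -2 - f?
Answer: 62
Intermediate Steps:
p(x) = (2 + x)/(2*x) (p(x) = (2 + x)/((2*x)) = (2 + x)*(1/(2*x)) = (2 + x)/(2*x))
y = 40 (y = 8*5 = 40)
Q = 2 (Q = 4 - 2 = 2)
Q + p(n(-3, -4))*y = 2 + ((2 + (-2 - 1*(-3)))/(2*(-2 - 1*(-3))))*40 = 2 + ((2 + (-2 + 3))/(2*(-2 + 3)))*40 = 2 + ((½)*(2 + 1)/1)*40 = 2 + ((½)*1*3)*40 = 2 + (3/2)*40 = 2 + 60 = 62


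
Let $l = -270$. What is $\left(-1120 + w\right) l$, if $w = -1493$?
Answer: $705510$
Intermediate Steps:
$\left(-1120 + w\right) l = \left(-1120 - 1493\right) \left(-270\right) = \left(-2613\right) \left(-270\right) = 705510$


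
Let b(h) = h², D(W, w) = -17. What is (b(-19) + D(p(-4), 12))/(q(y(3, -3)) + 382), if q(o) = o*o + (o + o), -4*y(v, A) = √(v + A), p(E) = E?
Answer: 172/191 ≈ 0.90052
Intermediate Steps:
y(v, A) = -√(A + v)/4 (y(v, A) = -√(v + A)/4 = -√(A + v)/4)
q(o) = o² + 2*o
(b(-19) + D(p(-4), 12))/(q(y(3, -3)) + 382) = ((-19)² - 17)/((-√(-3 + 3)/4)*(2 - √(-3 + 3)/4) + 382) = (361 - 17)/((-√0/4)*(2 - √0/4) + 382) = 344/((-¼*0)*(2 - ¼*0) + 382) = 344/(0*(2 + 0) + 382) = 344/(0*2 + 382) = 344/(0 + 382) = 344/382 = 344*(1/382) = 172/191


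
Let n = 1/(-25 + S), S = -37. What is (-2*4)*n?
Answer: 4/31 ≈ 0.12903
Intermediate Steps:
n = -1/62 (n = 1/(-25 - 37) = 1/(-62) = -1/62 ≈ -0.016129)
(-2*4)*n = -2*4*(-1/62) = -8*(-1/62) = 4/31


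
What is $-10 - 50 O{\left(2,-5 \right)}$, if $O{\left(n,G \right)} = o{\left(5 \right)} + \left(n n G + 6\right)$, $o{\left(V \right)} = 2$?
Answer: $590$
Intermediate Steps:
$O{\left(n,G \right)} = 8 + G n^{2}$ ($O{\left(n,G \right)} = 2 + \left(n n G + 6\right) = 2 + \left(n^{2} G + 6\right) = 2 + \left(G n^{2} + 6\right) = 2 + \left(6 + G n^{2}\right) = 8 + G n^{2}$)
$-10 - 50 O{\left(2,-5 \right)} = -10 - 50 \left(8 - 5 \cdot 2^{2}\right) = -10 - 50 \left(8 - 20\right) = -10 - -600 = -10 + 600 = 590$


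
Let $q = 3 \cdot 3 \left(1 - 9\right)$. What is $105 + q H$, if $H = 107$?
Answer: $-7599$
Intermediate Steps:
$q = -72$ ($q = 9 \left(-8\right) = -72$)
$105 + q H = 105 - 7704 = -7599$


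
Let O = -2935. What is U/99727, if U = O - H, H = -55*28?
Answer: -45/3217 ≈ -0.013988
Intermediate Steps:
H = -1540
U = -1395 (U = -2935 - 1*(-1540) = -2935 + 1540 = -1395)
U/99727 = -1395/99727 = -1395*1/99727 = -45/3217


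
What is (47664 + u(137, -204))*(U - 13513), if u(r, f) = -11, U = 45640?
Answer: 1530947931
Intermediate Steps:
(47664 + u(137, -204))*(U - 13513) = (47664 - 11)*(45640 - 13513) = 47653*32127 = 1530947931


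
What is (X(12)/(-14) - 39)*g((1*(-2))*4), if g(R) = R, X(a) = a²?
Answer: 2760/7 ≈ 394.29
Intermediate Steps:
(X(12)/(-14) - 39)*g((1*(-2))*4) = (12²/(-14) - 39)*((1*(-2))*4) = (144*(-1/14) - 39)*(-2*4) = (-72/7 - 39)*(-8) = -345/7*(-8) = 2760/7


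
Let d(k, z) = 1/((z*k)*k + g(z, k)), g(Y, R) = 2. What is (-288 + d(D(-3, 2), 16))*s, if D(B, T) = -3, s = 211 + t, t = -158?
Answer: -2228491/146 ≈ -15264.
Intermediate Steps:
s = 53 (s = 211 - 158 = 53)
d(k, z) = 1/(2 + z*k²) (d(k, z) = 1/((z*k)*k + 2) = 1/((k*z)*k + 2) = 1/(z*k² + 2) = 1/(2 + z*k²))
(-288 + d(D(-3, 2), 16))*s = (-288 + 1/(2 + 16*(-3)²))*53 = (-288 + 1/(2 + 16*9))*53 = (-288 + 1/(2 + 144))*53 = (-288 + 1/146)*53 = -42047/146*53 = -2228491/146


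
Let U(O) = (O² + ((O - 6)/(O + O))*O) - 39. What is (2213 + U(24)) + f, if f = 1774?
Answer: 4533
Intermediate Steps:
U(O) = -42 + O² + O/2 (U(O) = (O² + ((-6 + O)/((2*O)))*O) - 39 = (O² + ((-6 + O)*(1/(2*O)))*O) - 39 = (O² + ((-6 + O)/(2*O))*O) - 39 = (O² + (-3 + O/2)) - 39 = (-3 + O² + O/2) - 39 = -42 + O² + O/2)
(2213 + U(24)) + f = (2213 + (-42 + 24² + (½)*24)) + 1774 = (2213 + (-42 + 576 + 12)) + 1774 = (2213 + 546) + 1774 = 2759 + 1774 = 4533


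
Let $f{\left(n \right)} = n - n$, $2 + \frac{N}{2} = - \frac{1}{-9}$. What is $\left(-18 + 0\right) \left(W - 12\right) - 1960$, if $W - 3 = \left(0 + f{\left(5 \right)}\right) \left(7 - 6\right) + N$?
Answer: $-1730$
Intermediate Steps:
$N = - \frac{34}{9}$ ($N = -4 + 2 \left(- \frac{1}{-9}\right) = -4 + 2 \left(\left(-1\right) \left(- \frac{1}{9}\right)\right) = -4 + 2 \cdot \frac{1}{9} = -4 + \frac{2}{9} = - \frac{34}{9} \approx -3.7778$)
$f{\left(n \right)} = 0$
$W = - \frac{7}{9}$ ($W = 3 - \left(\frac{34}{9} - \left(0 + 0\right) \left(7 - 6\right)\right) = 3 + \left(0 \cdot 1 - \frac{34}{9}\right) = 3 + \left(0 - \frac{34}{9}\right) = 3 - \frac{34}{9} = - \frac{7}{9} \approx -0.77778$)
$\left(-18 + 0\right) \left(W - 12\right) - 1960 = \left(-18 + 0\right) \left(- \frac{7}{9} - 12\right) - 1960 = \left(-18\right) \left(- \frac{115}{9}\right) - 1960 = 230 - 1960 = -1730$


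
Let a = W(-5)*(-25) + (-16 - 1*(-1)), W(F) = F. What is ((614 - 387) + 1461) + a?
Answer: 1798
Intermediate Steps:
a = 110 (a = -5*(-25) + (-16 - 1*(-1)) = 125 + (-16 + 1) = 125 - 15 = 110)
((614 - 387) + 1461) + a = ((614 - 387) + 1461) + 110 = (227 + 1461) + 110 = 1688 + 110 = 1798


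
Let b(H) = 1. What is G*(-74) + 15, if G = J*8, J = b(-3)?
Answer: -577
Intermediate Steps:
J = 1
G = 8 (G = 1*8 = 8)
G*(-74) + 15 = 8*(-74) + 15 = -592 + 15 = -577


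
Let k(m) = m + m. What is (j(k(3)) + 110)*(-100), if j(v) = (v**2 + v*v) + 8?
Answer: -19000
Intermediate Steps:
k(m) = 2*m
j(v) = 8 + 2*v**2 (j(v) = (v**2 + v**2) + 8 = 2*v**2 + 8 = 8 + 2*v**2)
(j(k(3)) + 110)*(-100) = ((8 + 2*(2*3)**2) + 110)*(-100) = ((8 + 2*6**2) + 110)*(-100) = ((8 + 2*36) + 110)*(-100) = ((8 + 72) + 110)*(-100) = (80 + 110)*(-100) = 190*(-100) = -19000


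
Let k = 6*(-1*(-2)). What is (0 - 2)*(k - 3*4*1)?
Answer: 0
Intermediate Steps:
k = 12 (k = 6*2 = 12)
(0 - 2)*(k - 3*4*1) = (0 - 2)*(12 - 3*4*1) = -2*(12 - 12*1) = -2*(12 - 12) = -2*0 = 0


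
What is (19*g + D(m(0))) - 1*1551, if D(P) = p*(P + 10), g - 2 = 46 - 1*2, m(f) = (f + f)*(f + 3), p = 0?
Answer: -677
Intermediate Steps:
m(f) = 2*f*(3 + f) (m(f) = (2*f)*(3 + f) = 2*f*(3 + f))
g = 46 (g = 2 + (46 - 1*2) = 2 + (46 - 2) = 2 + 44 = 46)
D(P) = 0 (D(P) = 0*(P + 10) = 0*(10 + P) = 0)
(19*g + D(m(0))) - 1*1551 = (19*46 + 0) - 1*1551 = (874 + 0) - 1551 = 874 - 1551 = -677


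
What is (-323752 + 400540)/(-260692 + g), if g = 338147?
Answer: 76788/77455 ≈ 0.99139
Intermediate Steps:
(-323752 + 400540)/(-260692 + g) = (-323752 + 400540)/(-260692 + 338147) = 76788/77455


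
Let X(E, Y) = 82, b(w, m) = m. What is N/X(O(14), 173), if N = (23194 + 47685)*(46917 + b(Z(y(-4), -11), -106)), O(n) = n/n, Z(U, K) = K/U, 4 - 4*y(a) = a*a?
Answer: 3317916869/82 ≈ 4.0462e+7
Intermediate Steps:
y(a) = 1 - a²/4 (y(a) = 1 - a*a/4 = 1 - a²/4)
O(n) = 1
N = 3317916869 (N = (23194 + 47685)*(46917 - 106) = 70879*46811 = 3317916869)
N/X(O(14), 173) = 3317916869/82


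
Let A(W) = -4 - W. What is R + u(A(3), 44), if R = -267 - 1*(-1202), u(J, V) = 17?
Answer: 952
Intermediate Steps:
R = 935 (R = -267 + 1202 = 935)
R + u(A(3), 44) = 935 + 17 = 952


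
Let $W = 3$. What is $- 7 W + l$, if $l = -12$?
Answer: $-33$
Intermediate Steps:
$- 7 W + l = \left(-7\right) 3 - 12 = -21 - 12 = -33$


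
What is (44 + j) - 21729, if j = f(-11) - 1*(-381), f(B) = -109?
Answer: -21413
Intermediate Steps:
j = 272 (j = -109 - 1*(-381) = -109 + 381 = 272)
(44 + j) - 21729 = (44 + 272) - 21729 = 316 - 21729 = -21413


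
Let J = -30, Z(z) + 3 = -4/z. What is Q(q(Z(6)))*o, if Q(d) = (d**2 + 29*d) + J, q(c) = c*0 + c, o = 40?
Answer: -44240/9 ≈ -4915.6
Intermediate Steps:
Z(z) = -3 - 4/z
q(c) = c (q(c) = 0 + c = c)
Q(d) = -30 + d**2 + 29*d (Q(d) = (d**2 + 29*d) - 30 = -30 + d**2 + 29*d)
Q(q(Z(6)))*o = (-30 + (-3 - 4/6)**2 + 29*(-3 - 4/6))*40 = (-30 + (-3 - 4*1/6)**2 + 29*(-3 - 4*1/6))*40 = (-30 + (-3 - 2/3)**2 + 29*(-3 - 2/3))*40 = (-30 + (-11/3)**2 + 29*(-11/3))*40 = (-30 + 121/9 - 319/3)*40 = -1106/9*40 = -44240/9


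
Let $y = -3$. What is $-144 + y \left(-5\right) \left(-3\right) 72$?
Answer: $-3384$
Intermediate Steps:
$-144 + y \left(-5\right) \left(-3\right) 72 = -144 + \left(-3\right) \left(-5\right) \left(-3\right) 72 = -144 + 15 \left(-3\right) 72 = -144 - 3240 = -3384$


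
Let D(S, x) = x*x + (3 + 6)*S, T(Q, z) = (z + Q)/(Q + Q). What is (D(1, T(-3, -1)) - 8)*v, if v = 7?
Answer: 91/9 ≈ 10.111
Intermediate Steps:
T(Q, z) = (Q + z)/(2*Q) (T(Q, z) = (Q + z)/((2*Q)) = (Q + z)*(1/(2*Q)) = (Q + z)/(2*Q))
D(S, x) = x² + 9*S
(D(1, T(-3, -1)) - 8)*v = ((((½)*(-3 - 1)/(-3))² + 9*1) - 8)*7 = ((((½)*(-⅓)*(-4))² + 9) - 8)*7 = (((⅔)² + 9) - 8)*7 = ((4/9 + 9) - 8)*7 = (85/9 - 8)*7 = (13/9)*7 = 91/9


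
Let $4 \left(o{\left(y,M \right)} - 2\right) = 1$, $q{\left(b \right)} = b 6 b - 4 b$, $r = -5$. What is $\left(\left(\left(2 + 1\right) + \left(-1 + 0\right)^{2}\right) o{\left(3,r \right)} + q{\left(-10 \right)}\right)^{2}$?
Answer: $421201$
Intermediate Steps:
$q{\left(b \right)} = - 4 b + 6 b^{2}$ ($q{\left(b \right)} = 6 b b - 4 b = 6 b^{2} - 4 b = - 4 b + 6 b^{2}$)
$o{\left(y,M \right)} = \frac{9}{4}$ ($o{\left(y,M \right)} = 2 + \frac{1}{4} \cdot 1 = 2 + \frac{1}{4} = \frac{9}{4}$)
$\left(\left(\left(2 + 1\right) + \left(-1 + 0\right)^{2}\right) o{\left(3,r \right)} + q{\left(-10 \right)}\right)^{2} = \left(\left(\left(2 + 1\right) + \left(-1 + 0\right)^{2}\right) \frac{9}{4} + 2 \left(-10\right) \left(-2 + 3 \left(-10\right)\right)\right)^{2} = \left(\left(3 + \left(-1\right)^{2}\right) \frac{9}{4} + 2 \left(-10\right) \left(-2 - 30\right)\right)^{2} = \left(\left(3 + 1\right) \frac{9}{4} + 2 \left(-10\right) \left(-32\right)\right)^{2} = \left(4 \cdot \frac{9}{4} + 640\right)^{2} = \left(9 + 640\right)^{2} = 649^{2} = 421201$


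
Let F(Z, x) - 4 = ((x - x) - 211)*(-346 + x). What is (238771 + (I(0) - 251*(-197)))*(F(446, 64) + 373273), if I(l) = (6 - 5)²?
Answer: 124735130601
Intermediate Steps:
I(l) = 1 (I(l) = 1² = 1)
F(Z, x) = 73010 - 211*x (F(Z, x) = 4 + ((x - x) - 211)*(-346 + x) = 4 + (0 - 211)*(-346 + x) = 4 - 211*(-346 + x) = 4 + (73006 - 211*x) = 73010 - 211*x)
(238771 + (I(0) - 251*(-197)))*(F(446, 64) + 373273) = (238771 + (1 - 251*(-197)))*((73010 - 211*64) + 373273) = (238771 + (1 + 49447))*((73010 - 13504) + 373273) = (238771 + 49448)*(59506 + 373273) = 288219*432779 = 124735130601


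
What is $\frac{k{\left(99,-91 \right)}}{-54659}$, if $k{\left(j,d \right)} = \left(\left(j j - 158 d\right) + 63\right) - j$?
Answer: $- \frac{24143}{54659} \approx -0.4417$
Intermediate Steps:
$k{\left(j,d \right)} = 63 + j^{2} - j - 158 d$ ($k{\left(j,d \right)} = \left(\left(j^{2} - 158 d\right) + 63\right) - j = \left(63 + j^{2} - 158 d\right) - j = 63 + j^{2} - j - 158 d$)
$\frac{k{\left(99,-91 \right)}}{-54659} = \frac{63 + 99^{2} - 99 - -14378}{-54659} = \left(63 + 9801 - 99 + 14378\right) \left(- \frac{1}{54659}\right) = 24143 \left(- \frac{1}{54659}\right) = - \frac{24143}{54659}$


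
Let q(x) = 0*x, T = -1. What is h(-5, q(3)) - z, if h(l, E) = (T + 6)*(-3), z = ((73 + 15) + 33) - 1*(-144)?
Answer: -280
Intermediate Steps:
q(x) = 0
z = 265 (z = (88 + 33) + 144 = 121 + 144 = 265)
h(l, E) = -15 (h(l, E) = (-1 + 6)*(-3) = 5*(-3) = -15)
h(-5, q(3)) - z = -15 - 1*265 = -15 - 265 = -280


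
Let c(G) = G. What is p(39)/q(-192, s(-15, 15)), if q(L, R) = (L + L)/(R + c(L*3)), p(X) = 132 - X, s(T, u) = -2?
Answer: 8959/64 ≈ 139.98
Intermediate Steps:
q(L, R) = 2*L/(R + 3*L) (q(L, R) = (L + L)/(R + L*3) = (2*L)/(R + 3*L) = 2*L/(R + 3*L))
p(39)/q(-192, s(-15, 15)) = (132 - 1*39)/((2*(-192)/(-2 + 3*(-192)))) = (132 - 39)/((2*(-192)/(-2 - 576))) = 93/((2*(-192)/(-578))) = 93/((2*(-192)*(-1/578))) = 93/(192/289) = 93*(289/192) = 8959/64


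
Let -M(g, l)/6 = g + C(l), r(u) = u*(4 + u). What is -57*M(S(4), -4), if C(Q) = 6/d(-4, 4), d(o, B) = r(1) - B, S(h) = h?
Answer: 3420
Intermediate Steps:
d(o, B) = 5 - B (d(o, B) = 1*(4 + 1) - B = 1*5 - B = 5 - B)
C(Q) = 6 (C(Q) = 6/(5 - 1*4) = 6/(5 - 4) = 6/1 = 6*1 = 6)
M(g, l) = -36 - 6*g (M(g, l) = -6*(g + 6) = -6*(6 + g) = -36 - 6*g)
-57*M(S(4), -4) = -57*(-36 - 6*4) = -57*(-36 - 24) = -57*(-60) = 3420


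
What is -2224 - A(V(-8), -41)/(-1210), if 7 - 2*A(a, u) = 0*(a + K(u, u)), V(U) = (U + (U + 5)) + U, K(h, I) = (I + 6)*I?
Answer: -5382073/2420 ≈ -2224.0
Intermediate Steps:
K(h, I) = I*(6 + I) (K(h, I) = (6 + I)*I = I*(6 + I))
V(U) = 5 + 3*U (V(U) = (U + (5 + U)) + U = (5 + 2*U) + U = 5 + 3*U)
A(a, u) = 7/2 (A(a, u) = 7/2 - 0*(a + u*(6 + u)) = 7/2 - ½*0 = 7/2 + 0 = 7/2)
-2224 - A(V(-8), -41)/(-1210) = -2224 - 7/(2*(-1210)) = -2224 - 7*(-1)/(2*1210) = -2224 - 1*(-7/2420) = -2224 + 7/2420 = -5382073/2420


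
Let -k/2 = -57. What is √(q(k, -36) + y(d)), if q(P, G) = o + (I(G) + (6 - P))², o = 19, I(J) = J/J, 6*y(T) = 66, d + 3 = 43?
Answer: √11479 ≈ 107.14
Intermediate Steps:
k = 114 (k = -2*(-57) = 114)
d = 40 (d = -3 + 43 = 40)
y(T) = 11 (y(T) = (⅙)*66 = 11)
I(J) = 1
q(P, G) = 19 + (7 - P)² (q(P, G) = 19 + (1 + (6 - P))² = 19 + (7 - P)²)
√(q(k, -36) + y(d)) = √((19 + (7 - 1*114)²) + 11) = √((19 + (7 - 114)²) + 11) = √((19 + (-107)²) + 11) = √((19 + 11449) + 11) = √(11468 + 11) = √11479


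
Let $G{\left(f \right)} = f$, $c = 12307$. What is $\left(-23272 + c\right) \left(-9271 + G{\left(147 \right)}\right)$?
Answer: $100044660$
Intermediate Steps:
$\left(-23272 + c\right) \left(-9271 + G{\left(147 \right)}\right) = \left(-23272 + 12307\right) \left(-9271 + 147\right) = \left(-10965\right) \left(-9124\right) = 100044660$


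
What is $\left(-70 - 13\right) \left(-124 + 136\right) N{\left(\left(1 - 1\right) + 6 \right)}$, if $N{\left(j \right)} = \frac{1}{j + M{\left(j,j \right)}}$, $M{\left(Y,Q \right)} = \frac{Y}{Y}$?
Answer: $- \frac{996}{7} \approx -142.29$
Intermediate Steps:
$M{\left(Y,Q \right)} = 1$
$N{\left(j \right)} = \frac{1}{1 + j}$ ($N{\left(j \right)} = \frac{1}{j + 1} = \frac{1}{1 + j}$)
$\left(-70 - 13\right) \left(-124 + 136\right) N{\left(\left(1 - 1\right) + 6 \right)} = \frac{\left(-70 - 13\right) \left(-124 + 136\right)}{1 + \left(\left(1 - 1\right) + 6\right)} = \frac{\left(-83\right) 12}{1 + \left(0 + 6\right)} = - \frac{996}{1 + 6} = - \frac{996}{7}$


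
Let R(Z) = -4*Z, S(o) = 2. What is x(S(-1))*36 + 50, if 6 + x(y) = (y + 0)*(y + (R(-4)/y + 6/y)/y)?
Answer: 374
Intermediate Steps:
x(y) = -6 + y*(y + 22/y²) (x(y) = -6 + (y + 0)*(y + ((-4*(-4))/y + 6/y)/y) = -6 + y*(y + (16/y + 6/y)/y) = -6 + y*(y + (22/y)/y) = -6 + y*(y + 22/y²))
x(S(-1))*36 + 50 = (-6 + 2² + 22/2)*36 + 50 = (-6 + 4 + 22*(½))*36 + 50 = (-6 + 4 + 11)*36 + 50 = 9*36 + 50 = 324 + 50 = 374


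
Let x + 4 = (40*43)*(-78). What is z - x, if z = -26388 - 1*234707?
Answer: -126931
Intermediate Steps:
x = -134164 (x = -4 + (40*43)*(-78) = -4 + 1720*(-78) = -4 - 134160 = -134164)
z = -261095 (z = -26388 - 234707 = -261095)
z - x = -261095 - 1*(-134164) = -261095 + 134164 = -126931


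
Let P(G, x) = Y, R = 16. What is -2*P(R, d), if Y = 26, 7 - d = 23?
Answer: -52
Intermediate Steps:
d = -16 (d = 7 - 1*23 = 7 - 23 = -16)
P(G, x) = 26
-2*P(R, d) = -2*26 = -52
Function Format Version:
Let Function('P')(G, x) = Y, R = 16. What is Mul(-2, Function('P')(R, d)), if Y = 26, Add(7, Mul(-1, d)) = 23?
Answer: -52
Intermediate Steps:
d = -16 (d = Add(7, Mul(-1, 23)) = Add(7, -23) = -16)
Function('P')(G, x) = 26
Mul(-2, Function('P')(R, d)) = Mul(-2, 26) = -52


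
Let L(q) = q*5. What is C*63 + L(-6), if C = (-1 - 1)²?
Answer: 222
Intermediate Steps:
L(q) = 5*q
C = 4 (C = (-2)² = 4)
C*63 + L(-6) = 4*63 + 5*(-6) = 252 - 30 = 222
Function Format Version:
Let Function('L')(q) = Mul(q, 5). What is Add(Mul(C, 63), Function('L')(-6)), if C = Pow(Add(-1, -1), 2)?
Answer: 222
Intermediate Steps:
Function('L')(q) = Mul(5, q)
C = 4 (C = Pow(-2, 2) = 4)
Add(Mul(C, 63), Function('L')(-6)) = Add(Mul(4, 63), Mul(5, -6)) = Add(252, -30) = 222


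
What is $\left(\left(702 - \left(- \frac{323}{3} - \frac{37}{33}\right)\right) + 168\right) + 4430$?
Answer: $\frac{178490}{33} \approx 5408.8$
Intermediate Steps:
$\left(\left(702 - \left(- \frac{323}{3} - \frac{37}{33}\right)\right) + 168\right) + 4430 = \left(\left(702 - - \frac{3590}{33}\right) + 168\right) + 4430 = \left(\left(702 + \left(\frac{37}{33} + \frac{323}{3}\right)\right) + 168\right) + 4430 = \left(\left(702 + \frac{3590}{33}\right) + 168\right) + 4430 = \left(\frac{26756}{33} + 168\right) + 4430 = \frac{32300}{33} + 4430 = \frac{178490}{33}$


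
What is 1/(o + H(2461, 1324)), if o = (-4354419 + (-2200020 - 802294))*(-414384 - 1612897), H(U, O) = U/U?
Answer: 1/14914165032974 ≈ 6.7050e-14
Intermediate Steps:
H(U, O) = 1
o = 14914165032973 (o = (-4354419 - 3002314)*(-2027281) = -7356733*(-2027281) = 14914165032973)
1/(o + H(2461, 1324)) = 1/(14914165032973 + 1) = 1/14914165032974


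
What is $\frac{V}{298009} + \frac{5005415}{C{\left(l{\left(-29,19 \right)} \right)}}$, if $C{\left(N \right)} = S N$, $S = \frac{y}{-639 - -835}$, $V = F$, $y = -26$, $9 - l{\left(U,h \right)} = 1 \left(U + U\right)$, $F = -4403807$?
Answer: $- \frac{146186390151927}{259565839} \approx -5.632 \cdot 10^{5}$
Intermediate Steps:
$l{\left(U,h \right)} = 9 - 2 U$ ($l{\left(U,h \right)} = 9 - 1 \left(U + U\right) = 9 - 1 \cdot 2 U = 9 - 2 U$)
$V = -4403807$
$S = - \frac{13}{98}$ ($S = - \frac{26}{-639 - -835} = - \frac{26}{-639 + 835} = - \frac{26}{196} = \left(-26\right) \frac{1}{196} = - \frac{13}{98} \approx -0.13265$)
$C{\left(N \right)} = - \frac{13 N}{98}$
$\frac{V}{298009} + \frac{5005415}{C{\left(l{\left(-29,19 \right)} \right)}} = - \frac{4403807}{298009} + \frac{5005415}{\left(- \frac{13}{98}\right) \left(9 - -58\right)} = \left(-4403807\right) \frac{1}{298009} + \frac{5005415}{\left(- \frac{13}{98}\right) \left(9 + 58\right)} = - \frac{4403807}{298009} + \frac{5005415}{\left(- \frac{13}{98}\right) 67} = - \frac{4403807}{298009} + \frac{5005415}{- \frac{871}{98}} = - \frac{4403807}{298009} + 5005415 \left(- \frac{98}{871}\right) = - \frac{4403807}{298009} - \frac{490530670}{871} = - \frac{146186390151927}{259565839}$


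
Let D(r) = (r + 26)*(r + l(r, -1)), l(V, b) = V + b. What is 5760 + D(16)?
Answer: 7062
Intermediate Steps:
D(r) = (-1 + 2*r)*(26 + r) (D(r) = (r + 26)*(r + (r - 1)) = (26 + r)*(r + (-1 + r)) = (26 + r)*(-1 + 2*r) = (-1 + 2*r)*(26 + r))
5760 + D(16) = 5760 + (-26 + 2*16² + 51*16) = 5760 + (-26 + 2*256 + 816) = 5760 + (-26 + 512 + 816) = 5760 + 1302 = 7062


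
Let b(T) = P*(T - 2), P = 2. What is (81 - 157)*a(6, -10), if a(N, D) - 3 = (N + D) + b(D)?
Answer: 1900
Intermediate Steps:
b(T) = -4 + 2*T (b(T) = 2*(T - 2) = 2*(-2 + T) = -4 + 2*T)
a(N, D) = -1 + N + 3*D (a(N, D) = 3 + ((N + D) + (-4 + 2*D)) = 3 + ((D + N) + (-4 + 2*D)) = 3 + (-4 + N + 3*D) = -1 + N + 3*D)
(81 - 157)*a(6, -10) = (81 - 157)*(-1 + 6 + 3*(-10)) = -76*(-1 + 6 - 30) = -76*(-25) = 1900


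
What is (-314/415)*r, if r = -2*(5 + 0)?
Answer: 628/83 ≈ 7.5663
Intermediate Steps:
r = -10 (r = -2*5 = -10)
(-314/415)*r = -314/415*(-10) = 628/83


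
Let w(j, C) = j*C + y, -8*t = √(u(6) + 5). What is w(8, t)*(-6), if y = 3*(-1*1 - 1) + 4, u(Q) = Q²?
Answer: 12 + 6*√41 ≈ 50.419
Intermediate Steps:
t = -√41/8 (t = -√(6² + 5)/8 = -√(36 + 5)/8 = -√41/8 ≈ -0.80039)
y = -2 (y = 3*(-1 - 1) + 4 = 3*(-2) + 4 = -6 + 4 = -2)
w(j, C) = -2 + C*j (w(j, C) = j*C - 2 = C*j - 2 = -2 + C*j)
w(8, t)*(-6) = (-2 - √41/8*8)*(-6) = (-2 - √41)*(-6) = 12 + 6*√41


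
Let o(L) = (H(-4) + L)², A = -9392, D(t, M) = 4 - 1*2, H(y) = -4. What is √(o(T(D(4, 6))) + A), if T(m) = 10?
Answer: 2*I*√2339 ≈ 96.726*I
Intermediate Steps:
D(t, M) = 2 (D(t, M) = 4 - 2 = 2)
o(L) = (-4 + L)²
√(o(T(D(4, 6))) + A) = √((-4 + 10)² - 9392) = √(6² - 9392) = √(36 - 9392) = √(-9356) = 2*I*√2339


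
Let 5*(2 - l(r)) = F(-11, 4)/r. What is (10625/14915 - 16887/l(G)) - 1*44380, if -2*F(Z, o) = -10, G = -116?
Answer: -36688710531/695039 ≈ -52787.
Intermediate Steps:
F(Z, o) = 5 (F(Z, o) = -½*(-10) = 5)
l(r) = 2 - 1/r
(10625/14915 - 16887/l(G)) - 1*44380 = (10625/14915 - 16887/(2 - 1/(-116))) - 1*44380 = (10625*(1/14915) - 16887/(2 - 1*(-1/116))) - 44380 = (2125/2983 - 16887/(2 + 1/116)) - 44380 = (2125/2983 - 16887/233/116) - 44380 = (2125/2983 - 16887*116/233) - 44380 = (2125/2983 - 1958892/233) - 44380 = -5842879711/695039 - 44380 = -36688710531/695039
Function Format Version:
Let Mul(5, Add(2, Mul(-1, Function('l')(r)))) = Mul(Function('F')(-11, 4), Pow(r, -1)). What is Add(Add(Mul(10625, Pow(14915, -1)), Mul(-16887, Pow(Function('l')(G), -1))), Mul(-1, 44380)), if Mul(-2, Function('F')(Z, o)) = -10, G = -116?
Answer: Rational(-36688710531, 695039) ≈ -52787.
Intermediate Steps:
Function('F')(Z, o) = 5 (Function('F')(Z, o) = Mul(Rational(-1, 2), -10) = 5)
Function('l')(r) = Add(2, Mul(-1, Pow(r, -1))) (Function('l')(r) = Add(2, Mul(Rational(-1, 5), Mul(5, Pow(r, -1)))) = Add(2, Mul(-1, Pow(r, -1))))
Add(Add(Mul(10625, Pow(14915, -1)), Mul(-16887, Pow(Function('l')(G), -1))), Mul(-1, 44380)) = Add(Add(Mul(10625, Pow(14915, -1)), Mul(-16887, Pow(Add(2, Mul(-1, Pow(-116, -1))), -1))), Mul(-1, 44380)) = Add(Add(Mul(10625, Rational(1, 14915)), Mul(-16887, Pow(Add(2, Mul(-1, Rational(-1, 116))), -1))), -44380) = Add(Add(Rational(2125, 2983), Mul(-16887, Pow(Add(2, Rational(1, 116)), -1))), -44380) = Add(Add(Rational(2125, 2983), Mul(-16887, Pow(Rational(233, 116), -1))), -44380) = Add(Add(Rational(2125, 2983), Mul(-16887, Rational(116, 233))), -44380) = Add(Add(Rational(2125, 2983), Rational(-1958892, 233)), -44380) = Add(Rational(-5842879711, 695039), -44380) = Rational(-36688710531, 695039)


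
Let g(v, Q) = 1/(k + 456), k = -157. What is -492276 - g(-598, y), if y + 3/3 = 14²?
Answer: -147190525/299 ≈ -4.9228e+5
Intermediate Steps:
y = 195 (y = -1 + 14² = -1 + 196 = 195)
g(v, Q) = 1/299 (g(v, Q) = 1/(-157 + 456) = 1/299)
-492276 - g(-598, y) = -492276 - 1*1/299 = -492276 - 1/299 = -147190525/299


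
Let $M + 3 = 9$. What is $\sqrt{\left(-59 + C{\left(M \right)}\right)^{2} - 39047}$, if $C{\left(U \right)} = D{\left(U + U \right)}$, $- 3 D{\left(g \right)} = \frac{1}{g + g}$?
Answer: $\frac{i \sqrt{184365647}}{72} \approx 188.59 i$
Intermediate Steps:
$M = 6$ ($M = -3 + 9 = 6$)
$D{\left(g \right)} = - \frac{1}{6 g}$ ($D{\left(g \right)} = - \frac{1}{3 \left(g + g\right)} = - \frac{1}{3 \cdot 2 g} = - \frac{\frac{1}{2} \frac{1}{g}}{3} = - \frac{1}{6 g}$)
$C{\left(U \right)} = - \frac{1}{12 U}$ ($C{\left(U \right)} = - \frac{1}{6 \left(U + U\right)} = - \frac{1}{6 \cdot 2 U} = - \frac{\frac{1}{2} \frac{1}{U}}{6} = - \frac{1}{12 U}$)
$\sqrt{\left(-59 + C{\left(M \right)}\right)^{2} - 39047} = \sqrt{\left(-59 - \frac{1}{12 \cdot 6}\right)^{2} - 39047} = \sqrt{\left(-59 - \frac{1}{72}\right)^{2} - 39047} = \sqrt{\left(- \frac{4249}{72}\right)^{2} - 39047} = \sqrt{\frac{18054001}{5184} - 39047} = \sqrt{- \frac{184365647}{5184}} = \frac{i \sqrt{184365647}}{72}$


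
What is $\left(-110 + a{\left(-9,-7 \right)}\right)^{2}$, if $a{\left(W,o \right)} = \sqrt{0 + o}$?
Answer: $\left(110 - i \sqrt{7}\right)^{2} \approx 12093.0 - 582.07 i$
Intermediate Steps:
$a{\left(W,o \right)} = \sqrt{o}$
$\left(-110 + a{\left(-9,-7 \right)}\right)^{2} = \left(-110 + \sqrt{-7}\right)^{2} = \left(-110 + i \sqrt{7}\right)^{2}$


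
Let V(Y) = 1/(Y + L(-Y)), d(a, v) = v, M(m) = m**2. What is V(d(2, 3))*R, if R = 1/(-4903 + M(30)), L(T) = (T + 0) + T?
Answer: 1/12009 ≈ 8.3271e-5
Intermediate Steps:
L(T) = 2*T (L(T) = T + T = 2*T)
V(Y) = -1/Y (V(Y) = 1/(Y + 2*(-Y)) = 1/(Y - 2*Y) = 1/(-Y) = -1/Y)
R = -1/4003 (R = 1/(-4903 + 30**2) = 1/(-4903 + 900) = 1/(-4003) = -1/4003 ≈ -0.00024981)
V(d(2, 3))*R = -1/3*(-1/4003) = 1/12009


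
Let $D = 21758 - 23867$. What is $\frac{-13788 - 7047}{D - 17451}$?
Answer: $\frac{1389}{1304} \approx 1.0652$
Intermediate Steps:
$D = -2109$
$\frac{-13788 - 7047}{D - 17451} = \frac{-13788 - 7047}{-2109 - 17451} = - \frac{20835}{-19560} = \left(-20835\right) \left(- \frac{1}{19560}\right) = \frac{1389}{1304}$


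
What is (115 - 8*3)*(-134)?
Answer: -12194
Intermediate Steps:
(115 - 8*3)*(-134) = (115 - 24)*(-134) = 91*(-134) = -12194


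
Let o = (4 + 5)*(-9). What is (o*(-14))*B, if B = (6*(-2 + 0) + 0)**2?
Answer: 163296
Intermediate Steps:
o = -81 (o = 9*(-9) = -81)
B = 144 (B = (6*(-2) + 0)**2 = (-12 + 0)**2 = (-12)**2 = 144)
(o*(-14))*B = -81*(-14)*144 = 1134*144 = 163296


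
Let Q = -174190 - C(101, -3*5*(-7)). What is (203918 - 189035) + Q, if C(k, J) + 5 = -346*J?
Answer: -122972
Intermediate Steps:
C(k, J) = -5 - 346*J
Q = -137855 (Q = -174190 - (-5 - 346*(-3*5)*(-7)) = -174190 - (-5 - (-5190)*(-7)) = -174190 - (-5 - 346*105) = -174190 - (-5 - 36330) = -174190 - 1*(-36335) = -174190 + 36335 = -137855)
(203918 - 189035) + Q = (203918 - 189035) - 137855 = 14883 - 137855 = -122972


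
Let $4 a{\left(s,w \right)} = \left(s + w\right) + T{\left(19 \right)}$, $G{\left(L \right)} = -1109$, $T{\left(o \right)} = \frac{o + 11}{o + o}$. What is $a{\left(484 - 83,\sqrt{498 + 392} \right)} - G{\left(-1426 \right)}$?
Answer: $\frac{45959}{38} + \frac{\sqrt{890}}{4} \approx 1216.9$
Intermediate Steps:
$T{\left(o \right)} = \frac{11 + o}{2 o}$
$a{\left(s,w \right)} = \frac{15}{76} + \frac{s}{4} + \frac{w}{4}$ ($a{\left(s,w \right)} = \frac{\left(s + w\right) + \frac{11 + 19}{2 \cdot 19}}{4} = \frac{\left(s + w\right) + \frac{1}{2} \cdot \frac{1}{19} \cdot 30}{4} = \frac{\left(s + w\right) + \frac{15}{19}}{4} = \frac{\frac{15}{19} + s + w}{4} = \frac{15}{76} + \frac{s}{4} + \frac{w}{4}$)
$a{\left(484 - 83,\sqrt{498 + 392} \right)} - G{\left(-1426 \right)} = \left(\frac{15}{76} + \frac{484 - 83}{4} + \frac{\sqrt{498 + 392}}{4}\right) - -1109 = \left(\frac{15}{76} + \frac{1}{4} \cdot 401 + \frac{\sqrt{890}}{4}\right) + 1109 = \left(\frac{15}{76} + \frac{401}{4} + \frac{\sqrt{890}}{4}\right) + 1109 = \left(\frac{3817}{38} + \frac{\sqrt{890}}{4}\right) + 1109 = \frac{45959}{38} + \frac{\sqrt{890}}{4}$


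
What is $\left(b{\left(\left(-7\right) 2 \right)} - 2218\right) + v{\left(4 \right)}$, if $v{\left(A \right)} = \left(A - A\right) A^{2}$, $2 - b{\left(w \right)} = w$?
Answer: $-2202$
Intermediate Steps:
$b{\left(w \right)} = 2 - w$
$v{\left(A \right)} = 0$ ($v{\left(A \right)} = 0 A^{2} = 0$)
$\left(b{\left(\left(-7\right) 2 \right)} - 2218\right) + v{\left(4 \right)} = \left(\left(2 - \left(-7\right) 2\right) - 2218\right) + 0 = \left(\left(2 - -14\right) - 2218\right) + 0 = \left(\left(2 + 14\right) - 2218\right) + 0 = \left(16 - 2218\right) + 0 = -2202 + 0 = -2202$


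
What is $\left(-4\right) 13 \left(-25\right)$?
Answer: $1300$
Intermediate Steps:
$\left(-4\right) 13 \left(-25\right) = \left(-52\right) \left(-25\right) = 1300$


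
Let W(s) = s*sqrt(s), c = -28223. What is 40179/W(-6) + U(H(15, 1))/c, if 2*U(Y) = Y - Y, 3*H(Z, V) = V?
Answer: 13393*I*sqrt(6)/12 ≈ 2733.8*I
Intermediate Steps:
H(Z, V) = V/3
U(Y) = 0 (U(Y) = (Y - Y)/2 = (1/2)*0 = 0)
W(s) = s**(3/2)
40179/W(-6) + U(H(15, 1))/c = 40179/((-6)**(3/2)) + 0/(-28223) = 40179/((-6*I*sqrt(6))) + 0*(-1/28223) = 40179*(I*sqrt(6)/36) + 0 = 13393*I*sqrt(6)/12 + 0 = 13393*I*sqrt(6)/12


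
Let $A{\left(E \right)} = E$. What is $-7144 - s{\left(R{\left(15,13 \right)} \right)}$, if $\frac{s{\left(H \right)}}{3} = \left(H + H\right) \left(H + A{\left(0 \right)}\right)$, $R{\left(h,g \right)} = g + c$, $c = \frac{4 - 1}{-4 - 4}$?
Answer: $- \frac{259211}{32} \approx -8100.3$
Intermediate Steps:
$c = - \frac{3}{8}$ ($c = \frac{3}{-8} = 3 \left(- \frac{1}{8}\right) = - \frac{3}{8} \approx -0.375$)
$R{\left(h,g \right)} = - \frac{3}{8} + g$ ($R{\left(h,g \right)} = g - \frac{3}{8} = - \frac{3}{8} + g$)
$s{\left(H \right)} = 6 H^{2}$ ($s{\left(H \right)} = 3 \left(H + H\right) \left(H + 0\right) = 3 \cdot 2 H H = 3 \cdot 2 H^{2} = 6 H^{2}$)
$-7144 - s{\left(R{\left(15,13 \right)} \right)} = -7144 - 6 \left(- \frac{3}{8} + 13\right)^{2} = -7144 - 6 \left(\frac{101}{8}\right)^{2} = -7144 - 6 \cdot \frac{10201}{64} = -7144 - \frac{30603}{32} = - \frac{259211}{32}$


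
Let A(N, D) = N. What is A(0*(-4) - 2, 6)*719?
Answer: -1438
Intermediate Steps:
A(0*(-4) - 2, 6)*719 = (0*(-4) - 2)*719 = (0 - 2)*719 = -2*719 = -1438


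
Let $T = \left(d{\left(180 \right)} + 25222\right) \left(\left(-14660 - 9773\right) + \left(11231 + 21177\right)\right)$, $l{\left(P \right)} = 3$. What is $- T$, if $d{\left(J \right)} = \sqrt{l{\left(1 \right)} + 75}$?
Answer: $-201145450 - 7975 \sqrt{78} \approx -2.0122 \cdot 10^{8}$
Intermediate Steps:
$d{\left(J \right)} = \sqrt{78}$ ($d{\left(J \right)} = \sqrt{3 + 75} = \sqrt{78}$)
$T = 201145450 + 7975 \sqrt{78}$ ($T = \left(\sqrt{78} + 25222\right) \left(\left(-14660 - 9773\right) + \left(11231 + 21177\right)\right) = \left(25222 + \sqrt{78}\right) \left(-24433 + 32408\right) = \left(25222 + \sqrt{78}\right) 7975 = 201145450 + 7975 \sqrt{78} \approx 2.0122 \cdot 10^{8}$)
$- T = - (201145450 + 7975 \sqrt{78}) = -201145450 - 7975 \sqrt{78}$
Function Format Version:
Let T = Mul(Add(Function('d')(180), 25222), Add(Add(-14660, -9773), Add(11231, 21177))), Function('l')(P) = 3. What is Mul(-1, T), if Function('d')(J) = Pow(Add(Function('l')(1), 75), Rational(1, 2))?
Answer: Add(-201145450, Mul(-7975, Pow(78, Rational(1, 2)))) ≈ -2.0122e+8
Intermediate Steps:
Function('d')(J) = Pow(78, Rational(1, 2)) (Function('d')(J) = Pow(Add(3, 75), Rational(1, 2)) = Pow(78, Rational(1, 2)))
T = Add(201145450, Mul(7975, Pow(78, Rational(1, 2)))) (T = Mul(Add(Pow(78, Rational(1, 2)), 25222), Add(Add(-14660, -9773), Add(11231, 21177))) = Mul(Add(25222, Pow(78, Rational(1, 2))), Add(-24433, 32408)) = Mul(Add(25222, Pow(78, Rational(1, 2))), 7975) = Add(201145450, Mul(7975, Pow(78, Rational(1, 2)))) ≈ 2.0122e+8)
Mul(-1, T) = Mul(-1, Add(201145450, Mul(7975, Pow(78, Rational(1, 2))))) = Add(-201145450, Mul(-7975, Pow(78, Rational(1, 2))))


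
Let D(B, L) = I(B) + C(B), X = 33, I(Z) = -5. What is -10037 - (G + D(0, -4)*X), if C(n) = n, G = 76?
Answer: -9948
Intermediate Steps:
D(B, L) = -5 + B
-10037 - (G + D(0, -4)*X) = -10037 - (76 + (-5 + 0)*33) = -10037 - (76 - 5*33) = -10037 - (76 - 165) = -10037 - 1*(-89) = -10037 + 89 = -9948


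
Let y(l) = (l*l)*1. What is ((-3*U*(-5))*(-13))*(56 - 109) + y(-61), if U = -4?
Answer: -37619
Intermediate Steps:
y(l) = l² (y(l) = l²*1 = l²)
((-3*U*(-5))*(-13))*(56 - 109) + y(-61) = ((-3*(-4)*(-5))*(-13))*(56 - 109) + (-61)² = ((12*(-5))*(-13))*(-53) + 3721 = -60*(-13)*(-53) + 3721 = 780*(-53) + 3721 = -41340 + 3721 = -37619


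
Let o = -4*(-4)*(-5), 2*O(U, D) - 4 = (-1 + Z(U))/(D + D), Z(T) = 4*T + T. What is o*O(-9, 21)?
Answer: -2440/21 ≈ -116.19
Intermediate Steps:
Z(T) = 5*T
O(U, D) = 2 + (-1 + 5*U)/(4*D) (O(U, D) = 2 + ((-1 + 5*U)/(D + D))/2 = 2 + ((-1 + 5*U)/((2*D)))/2 = 2 + ((-1 + 5*U)*(1/(2*D)))/2 = 2 + ((-1 + 5*U)/(2*D))/2 = 2 + (-1 + 5*U)/(4*D))
o = -80 (o = 16*(-5) = -80)
o*O(-9, 21) = -20*(-1 + 5*(-9) + 8*21)/21 = -20*(-1 - 45 + 168)/21 = -20*122/21 = -80*61/42 = -2440/21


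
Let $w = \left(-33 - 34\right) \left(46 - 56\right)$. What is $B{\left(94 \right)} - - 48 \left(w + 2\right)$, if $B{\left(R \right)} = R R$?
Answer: $41092$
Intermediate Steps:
$w = 670$ ($w = \left(-67\right) \left(-10\right) = 670$)
$B{\left(R \right)} = R^{2}$
$B{\left(94 \right)} - - 48 \left(w + 2\right) = 94^{2} - - 48 \left(670 + 2\right) = 8836 - \left(-48\right) 672 = 8836 - -32256 = 8836 + 32256 = 41092$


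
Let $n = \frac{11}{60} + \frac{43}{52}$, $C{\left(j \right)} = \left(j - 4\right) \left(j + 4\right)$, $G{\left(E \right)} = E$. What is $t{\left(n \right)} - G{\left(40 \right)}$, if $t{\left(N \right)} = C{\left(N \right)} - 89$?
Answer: $- \frac{5474816}{38025} \approx -143.98$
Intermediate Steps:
$C{\left(j \right)} = \left(-4 + j\right) \left(4 + j\right)$
$n = \frac{197}{195}$ ($n = 11 \cdot \frac{1}{60} + 43 \cdot \frac{1}{52} = \frac{11}{60} + \frac{43}{52} = \frac{197}{195} \approx 1.0103$)
$t{\left(N \right)} = -105 + N^{2}$ ($t{\left(N \right)} = \left(-16 + N^{2}\right) - 89 = -105 + N^{2}$)
$t{\left(n \right)} - G{\left(40 \right)} = \left(-105 + \left(\frac{197}{195}\right)^{2}\right) - 40 = \left(-105 + \frac{38809}{38025}\right) - 40 = - \frac{3953816}{38025} - 40 = - \frac{5474816}{38025}$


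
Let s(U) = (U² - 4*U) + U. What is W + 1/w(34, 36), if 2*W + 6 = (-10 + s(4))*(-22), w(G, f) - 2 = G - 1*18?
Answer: 1135/18 ≈ 63.056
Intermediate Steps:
w(G, f) = -16 + G (w(G, f) = 2 + (G - 1*18) = 2 + (G - 18) = 2 + (-18 + G) = -16 + G)
s(U) = U² - 3*U
W = 63 (W = -3 + ((-10 + 4*(-3 + 4))*(-22))/2 = -3 + ((-10 + 4*1)*(-22))/2 = -3 + ((-10 + 4)*(-22))/2 = -3 + (-6*(-22))/2 = -3 + (½)*132 = -3 + 66 = 63)
W + 1/w(34, 36) = 63 + 1/(-16 + 34) = 63 + 1/18 = 1135/18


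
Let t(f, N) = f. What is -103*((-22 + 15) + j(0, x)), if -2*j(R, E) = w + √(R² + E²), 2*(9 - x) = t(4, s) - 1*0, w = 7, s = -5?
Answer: 1442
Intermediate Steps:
x = 7 (x = 9 - (4 - 1*0)/2 = 9 - (4 + 0)/2 = 9 - ½*4 = 9 - 2 = 7)
j(R, E) = -7/2 - √(E² + R²)/2 (j(R, E) = -(7 + √(R² + E²))/2 = -(7 + √(E² + R²))/2 = -7/2 - √(E² + R²)/2)
-103*((-22 + 15) + j(0, x)) = -103*((-22 + 15) + (-7/2 - √(7² + 0²)/2)) = -103*(-7 + (-7/2 - √(49 + 0)/2)) = -103*(-7 + (-7/2 - √49/2)) = -103*(-7 + (-7/2 - ½*7)) = -103*(-7 + (-7/2 - 7/2)) = -103*(-7 - 7) = -103*(-14) = 1442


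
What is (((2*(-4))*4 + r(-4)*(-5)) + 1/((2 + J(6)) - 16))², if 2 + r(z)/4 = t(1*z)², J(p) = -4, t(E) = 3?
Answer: 9591409/324 ≈ 29603.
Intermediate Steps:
r(z) = 28 (r(z) = -8 + 4*3² = -8 + 4*9 = -8 + 36 = 28)
(((2*(-4))*4 + r(-4)*(-5)) + 1/((2 + J(6)) - 16))² = (((2*(-4))*4 + 28*(-5)) + 1/((2 - 4) - 16))² = ((-8*4 - 140) + 1/(-2 - 16))² = ((-32 - 140) + 1/(-18))² = (-172 - 1/18)² = (-3097/18)² = 9591409/324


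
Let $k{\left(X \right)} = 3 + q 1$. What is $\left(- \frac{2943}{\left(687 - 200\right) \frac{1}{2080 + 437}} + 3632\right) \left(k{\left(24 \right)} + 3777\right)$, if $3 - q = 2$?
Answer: $- \frac{21320102407}{487} \approx -4.3778 \cdot 10^{7}$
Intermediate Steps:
$q = 1$ ($q = 3 - 2 = 1$)
$k{\left(X \right)} = 4$ ($k{\left(X \right)} = 3 + 1 \cdot 1 = 3 + 1 = 4$)
$\left(- \frac{2943}{\left(687 - 200\right) \frac{1}{2080 + 437}} + 3632\right) \left(k{\left(24 \right)} + 3777\right) = \left(- \frac{2943}{\left(687 - 200\right) \frac{1}{2080 + 437}} + 3632\right) \left(4 + 3777\right) = \left(- \frac{2943}{487 \cdot \frac{1}{2517}} + 3632\right) 3781 = \left(- \frac{2943}{\frac{487}{2517}} + 3632\right) 3781 = \left(\left(-2943\right) \frac{2517}{487} + 3632\right) 3781 = \left(- \frac{7407531}{487} + 3632\right) 3781 = \left(- \frac{5638747}{487}\right) 3781 = - \frac{21320102407}{487}$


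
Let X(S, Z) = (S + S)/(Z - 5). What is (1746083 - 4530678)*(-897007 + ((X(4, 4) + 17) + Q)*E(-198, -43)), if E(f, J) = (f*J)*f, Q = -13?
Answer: -16278967922195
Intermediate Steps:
E(f, J) = J*f² (E(f, J) = (J*f)*f = J*f²)
X(S, Z) = 2*S/(-5 + Z) (X(S, Z) = (2*S)/(-5 + Z) = 2*S/(-5 + Z))
(1746083 - 4530678)*(-897007 + ((X(4, 4) + 17) + Q)*E(-198, -43)) = (1746083 - 4530678)*(-897007 + ((2*4/(-5 + 4) + 17) - 13)*(-43*(-198)²)) = -2784595*(-897007 + ((2*4/(-1) + 17) - 13)*(-43*39204)) = -2784595*(-897007 + ((2*4*(-1) + 17) - 13)*(-1685772)) = -2784595*(-897007 + ((-8 + 17) - 13)*(-1685772)) = -2784595*(-897007 + (9 - 13)*(-1685772)) = -2784595*(-897007 - 4*(-1685772)) = -2784595*(-897007 + 6743088) = -2784595*5846081 = -16278967922195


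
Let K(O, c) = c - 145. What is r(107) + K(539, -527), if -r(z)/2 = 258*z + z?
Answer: -56098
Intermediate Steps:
r(z) = -518*z (r(z) = -2*(258*z + z) = -518*z)
K(O, c) = -145 + c
r(107) + K(539, -527) = -518*107 + (-145 - 527) = -55426 - 672 = -56098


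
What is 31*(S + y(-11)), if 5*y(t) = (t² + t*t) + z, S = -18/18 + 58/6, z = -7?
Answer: 5177/3 ≈ 1725.7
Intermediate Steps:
S = 26/3 (S = -18*1/18 + 58*(⅙) = -1 + 29/3 = 26/3 ≈ 8.6667)
y(t) = -7/5 + 2*t²/5 (y(t) = ((t² + t*t) - 7)/5 = ((t² + t²) - 7)/5 = (2*t² - 7)/5 = (-7 + 2*t²)/5 = -7/5 + 2*t²/5)
31*(S + y(-11)) = 31*(26/3 + (-7/5 + (⅖)*(-11)²)) = 31*(26/3 + (-7/5 + (⅖)*121)) = 31*(26/3 + (-7/5 + 242/5)) = 31*(26/3 + 47) = 31*(167/3) = 5177/3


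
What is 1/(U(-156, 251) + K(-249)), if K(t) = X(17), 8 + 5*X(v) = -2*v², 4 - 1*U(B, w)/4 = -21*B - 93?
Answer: -5/64166 ≈ -7.7923e-5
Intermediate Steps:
U(B, w) = 388 + 84*B (U(B, w) = 16 - 4*(-21*B - 93) = 16 - 4*(-93 - 21*B) = 16 + (372 + 84*B) = 388 + 84*B)
X(v) = -8/5 - 2*v²/5 (X(v) = -8/5 + (-2*v²)/5 = -8/5 - 2*v²/5)
K(t) = -586/5 (K(t) = -8/5 - ⅖*17² = -8/5 - ⅖*289 = -8/5 - 578/5 = -586/5)
1/(U(-156, 251) + K(-249)) = 1/((388 + 84*(-156)) - 586/5) = 1/((388 - 13104) - 586/5) = 1/(-12716 - 586/5) = 1/(-64166/5) = -5/64166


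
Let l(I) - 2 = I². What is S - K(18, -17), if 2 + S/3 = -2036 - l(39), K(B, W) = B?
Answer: -10701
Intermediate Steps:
l(I) = 2 + I²
S = -10683 (S = -6 + 3*(-2036 - (2 + 39²)) = -6 + 3*(-2036 - (2 + 1521)) = -6 + 3*(-2036 - 1*1523) = -6 + 3*(-2036 - 1523) = -6 + 3*(-3559) = -6 - 10677 = -10683)
S - K(18, -17) = -10683 - 1*18 = -10683 - 18 = -10701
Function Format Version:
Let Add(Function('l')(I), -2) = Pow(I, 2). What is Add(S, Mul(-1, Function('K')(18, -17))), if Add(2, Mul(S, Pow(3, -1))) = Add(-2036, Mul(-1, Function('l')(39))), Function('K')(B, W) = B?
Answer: -10701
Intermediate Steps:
Function('l')(I) = Add(2, Pow(I, 2))
S = -10683 (S = Add(-6, Mul(3, Add(-2036, Mul(-1, Add(2, Pow(39, 2)))))) = Add(-6, Mul(3, Add(-2036, Mul(-1, Add(2, 1521))))) = Add(-6, Mul(3, Add(-2036, Mul(-1, 1523)))) = Add(-6, Mul(3, Add(-2036, -1523))) = Add(-6, Mul(3, -3559)) = Add(-6, -10677) = -10683)
Add(S, Mul(-1, Function('K')(18, -17))) = Add(-10683, Mul(-1, 18)) = Add(-10683, -18) = -10701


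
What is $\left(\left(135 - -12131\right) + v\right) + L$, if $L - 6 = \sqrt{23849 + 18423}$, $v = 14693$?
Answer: $26965 + 4 \sqrt{2642} \approx 27171.0$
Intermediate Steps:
$L = 6 + 4 \sqrt{2642}$ ($L = 6 + \sqrt{23849 + 18423} = 6 + \sqrt{42272} = 6 + 4 \sqrt{2642} \approx 211.6$)
$\left(\left(135 - -12131\right) + v\right) + L = \left(\left(135 - -12131\right) + 14693\right) + \left(6 + 4 \sqrt{2642}\right) = \left(\left(135 + 12131\right) + 14693\right) + \left(6 + 4 \sqrt{2642}\right) = \left(12266 + 14693\right) + \left(6 + 4 \sqrt{2642}\right) = 26959 + \left(6 + 4 \sqrt{2642}\right) = 26965 + 4 \sqrt{2642}$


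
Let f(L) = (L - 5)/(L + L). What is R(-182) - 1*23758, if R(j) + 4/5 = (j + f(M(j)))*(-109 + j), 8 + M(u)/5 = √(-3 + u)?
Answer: 24114011/830 - 97*I*√185/166 ≈ 29053.0 - 7.9478*I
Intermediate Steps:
M(u) = -40 + 5*√(-3 + u)
f(L) = (-5 + L)/(2*L) (f(L) = (-5 + L)/((2*L)) = (-5 + L)*(1/(2*L)) = (-5 + L)/(2*L))
R(j) = -⅘ + (-109 + j)*(j + (-45 + 5*√(-3 + j))/(2*(-40 + 5*√(-3 + j)))) (R(j) = -⅘ + (j + (-5 + (-40 + 5*√(-3 + j)))/(2*(-40 + 5*√(-3 + j))))*(-109 + j) = -⅘ + (j + (-45 + 5*√(-3 + j))/(2*(-40 + 5*√(-3 + j))))*(-109 + j) = -⅘ + (-109 + j)*(j + (-45 + 5*√(-3 + j))/(2*(-40 + 5*√(-3 + j)))))
R(-182) - 1*23758 = (4969 - 553*√(-3 - 182) - 80*(-182)² + 8675*(-182) - 1085*(-182)*√(-3 - 182) + 10*(-182)²*√(-3 - 182))/(10*(-8 + √(-3 - 182))) - 1*23758 = (4969 - 553*I*√185 - 80*33124 - 1578850 - 1085*(-182)*√(-185) + 10*33124*√(-185))/(10*(-8 + √(-185))) - 23758 = (4969 - 553*I*√185 - 2649920 - 1578850 - 1085*(-182)*I*√185 + 10*33124*(I*√185))/(10*(-8 + I*√185)) - 23758 = (4969 - 553*I*√185 - 2649920 - 1578850 + 197470*I*√185 + 331240*I*√185)/(10*(-8 + I*√185)) - 23758 = (-4223801 + 528157*I*√185)/(10*(-8 + I*√185)) - 23758 = -23758 + (-4223801 + 528157*I*√185)/(10*(-8 + I*√185))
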